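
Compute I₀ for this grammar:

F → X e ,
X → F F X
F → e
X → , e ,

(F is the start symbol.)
{ [F → . X e ,], [F → . e], [F' → . F], [X → . , e ,], [X → . F F X] }

First, augment the grammar with F' → F
I₀ = CLOSURE({ [F' → . F] }):
  [F' → . F] has the dot before F: add [F → . X e ,], [F → . e]
  [F → . X e ,] has the dot before X: add [X → . F F X], [X → . , e ,]
No further items can be added.

I₀ = { [F → . X e ,], [F → . e], [F' → . F], [X → . , e ,], [X → . F F X] }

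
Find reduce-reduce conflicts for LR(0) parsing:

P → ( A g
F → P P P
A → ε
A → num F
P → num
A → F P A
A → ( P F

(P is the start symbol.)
Augment with P' → P and build the canonical LR(0) collection (I0 = CLOSURE({[P' → . P]}), then GOTO on every symbol after a dot until no new states appear). It has 19 states:
  I0: { [P → . ( A g], [P → . num], [P' → . P] }  — shift
  I1: { [A → . ( P F], [A → . F P A], [A → . num F], [A → .], [F → . P P P], [P → ( . A g], [P → . ( A g], [P → . num] }  — shift, reduce
  I2: { [P' → P .] }  — accept
  I3: { [P → num .] }  — reduce
  I4: { [A → ( . P F], [A → . ( P F], [A → . F P A], [A → . num F], [A → .], [F → . P P P], [P → ( . A g], [P → . ( A g], [P → . num] }  — shift, reduce
  I5: { [P → ( A . g] }  — shift
  I6: { [A → F . P A], [P → . ( A g], [P → . num] }  — shift
  I7: { [F → P . P P], [P → . ( A g], [P → . num] }  — shift
  I8: { [A → num . F], [F → . P P P], [P → . ( A g], [P → . num], [P → num .] }  — shift, reduce
  I9: { [A → num F .] }  — reduce
  I10: { [F → P P . P], [P → . ( A g], [P → . num] }  — shift
  I11: { [F → P P P .] }  — reduce
  I12: { [A → . ( P F], [A → . F P A], [A → . num F], [A → .], [A → F P . A], [F → . P P P], [P → . ( A g], [P → . num] }  — shift, reduce
  I13: { [A → F P A .] }  — reduce
  I14: { [P → ( A g .] }  — reduce
  I15: { [A → ( P . F], [F → . P P P], [F → P . P P], [P → . ( A g], [P → . num] }  — shift
  I16: { [A → ( P F .] }  — reduce
  I17: { [F → P . P P], [F → P P . P], [P → . ( A g], [P → . num] }  — shift
  I18: { [F → P P . P], [F → P P P .], [P → . ( A g], [P → . num] }  — shift, reduce

No state contains more than one complete item.

Answer: No reduce-reduce conflicts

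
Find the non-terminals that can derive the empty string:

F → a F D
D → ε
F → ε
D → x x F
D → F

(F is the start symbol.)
ε-productions: D → ε, F → ε
So D, F are immediately nullable.
Every non-terminal is now nullable.
Nullable = { 'D', 'F' }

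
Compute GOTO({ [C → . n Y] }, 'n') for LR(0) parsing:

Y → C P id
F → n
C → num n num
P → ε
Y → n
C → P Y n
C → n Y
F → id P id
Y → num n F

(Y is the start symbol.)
{ [C → . P Y n], [C → . n Y], [C → . num n num], [C → n . Y], [P → .], [Y → . C P id], [Y → . n], [Y → . num n F] }

GOTO(I, 'n') = CLOSURE({ [A → αX.β] : [A → α.Xβ] ∈ I, X = 'n' })

Items with dot before 'n', with the dot advanced:
  [C → . n Y] → [C → n . Y]
Closure of the advanced items:
  [C → n . Y] has the dot before Y: add [Y → . C P id], [Y → . n], [Y → . num n F]
  [Y → . C P id] has the dot before C: add [C → . num n num], [C → . P Y n], [C → . n Y]
  [C → . P Y n] has the dot before P: add [P → .]

GOTO = { [C → . P Y n], [C → . n Y], [C → . num n num], [C → n . Y], [P → .], [Y → . C P id], [Y → . n], [Y → . num n F] }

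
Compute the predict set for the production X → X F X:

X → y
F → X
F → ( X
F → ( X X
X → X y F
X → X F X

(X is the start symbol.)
PREDICT(X → X F X) = (FIRST(RHS) \ {ε}) ∪ (FOLLOW(X) if ε ∈ FIRST(RHS), i.e. RHS ⇒* ε)
FIRST(X) = { 'y' }
FIRST(X F X) = { 'y' }
ε ∉ FIRST(X F X), so FOLLOW(X) is not added.
PREDICT(X → X F X) = { 'y' }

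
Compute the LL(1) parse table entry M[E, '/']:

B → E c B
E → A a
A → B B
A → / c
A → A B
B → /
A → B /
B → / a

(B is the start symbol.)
To find M[E, '/'], we find productions for E where '/' is in the predict set (PREDICT(N → α) = (FIRST(α) \ {ε}) ∪ (FOLLOW(N) if α ⇒* ε)).

Relevant sets:
  FIRST(A) = { '/' }

E → A a: PREDICT = { '/' }
  '/' is in predict set, so this production goes in M[E, '/']

M[E, '/'] = E → A a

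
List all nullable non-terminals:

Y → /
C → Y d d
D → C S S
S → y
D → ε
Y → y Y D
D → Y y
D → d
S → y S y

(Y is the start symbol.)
A non-terminal is nullable if it can derive ε (the empty string): either it has an ε-production, or it has a production whose right-hand side consists entirely of nullable non-terminals.

ε-productions: D → ε
So D is immediately nullable.
No further non-terminal can be added: every production for the remaining non-terminals contains a terminal or a non-nullable non-terminal.
Nullable = { 'D' }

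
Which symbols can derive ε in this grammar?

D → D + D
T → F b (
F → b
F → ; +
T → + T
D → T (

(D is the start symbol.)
There are no ε-productions, so no non-terminal can derive ε.
No non-terminals are nullable.

Answer: None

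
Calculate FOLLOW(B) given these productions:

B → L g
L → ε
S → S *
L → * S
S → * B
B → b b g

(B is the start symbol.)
{ $, '*', 'g' }

B is the start symbol, so $ ∈ FOLLOW(B).
In S → * B: B is at the end, add FOLLOW(S)

The FOLLOW sets referred to above (computed the same way, to a fixed point):
  FOLLOW(S) = { '*', 'g' }

Taking the union: FOLLOW(B) = { $, '*', 'g' }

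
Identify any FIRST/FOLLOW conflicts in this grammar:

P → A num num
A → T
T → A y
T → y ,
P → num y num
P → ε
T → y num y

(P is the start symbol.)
Nullable non-terminals: P.
FIRST sets used below: FIRST(A) = { 'y' }

P: nullable alternative(s) P → ε; FOLLOW(P) = { $ }
  P → A num num: FIRST \ {ε} = { 'y' } — disjoint from FOLLOW(P)
  P → num y num: FIRST \ {ε} = { 'num' } — disjoint from FOLLOW(P)
  P → ε: FIRST \ {ε} = { } — this is the only nullable alternative, skip

A, T have no nullable alternative, so no FIRST/FOLLOW check is needed there.

No FIRST/FOLLOW conflicts found.

Answer: No FIRST/FOLLOW conflicts.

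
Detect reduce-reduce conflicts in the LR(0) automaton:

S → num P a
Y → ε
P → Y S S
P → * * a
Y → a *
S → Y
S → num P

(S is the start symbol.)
No reduce-reduce conflicts

A reduce-reduce conflict occurs when an LR(0) state has two complete items [A → α .] and [B → β .] — both call for a reduction, and with no lookahead the parser cannot choose between them.

Augment with S' → S and build the canonical LR(0) collection (I0 = CLOSURE({[S' → . S]}), then GOTO on every symbol after a dot until no new states appear). It has 14 states:
  I0: { [S → . Y], [S → . num P a], [S → . num P], [S' → . S], [Y → . a *], [Y → .] }  — shift, reduce
  I1: { [S' → S .] }  — accept
  I2: { [S → Y .] }  — reduce
  I3: { [Y → a . *] }  — shift
  I4: { [P → . * * a], [P → . Y S S], [S → num . P a], [S → num . P], [Y → . a *], [Y → .] }  — shift, reduce
  I5: { [P → * . * a] }  — shift
  I6: { [S → num P . a], [S → num P .] }  — shift, reduce
  I7: { [P → Y . S S], [S → . Y], [S → . num P a], [S → . num P], [Y → . a *], [Y → .] }  — shift, reduce
  I8: { [P → Y S . S], [S → . Y], [S → . num P a], [S → . num P], [Y → . a *], [Y → .] }  — shift, reduce
  I9: { [P → Y S S .] }  — reduce
  I10: { [S → num P a .] }  — reduce
  I11: { [P → * * . a] }  — shift
  I12: { [P → * * a .] }  — reduce
  I13: { [Y → a * .] }  — reduce

No state contains more than one complete item.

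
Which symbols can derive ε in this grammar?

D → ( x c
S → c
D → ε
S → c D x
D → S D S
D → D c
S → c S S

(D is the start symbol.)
{ 'D' }

ε-productions: D → ε
So D is immediately nullable.
No further non-terminal can be added: every production for the remaining non-terminals contains a terminal or a non-nullable non-terminal.
Nullable = { 'D' }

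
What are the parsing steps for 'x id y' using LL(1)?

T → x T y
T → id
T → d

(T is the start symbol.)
Stack is shown with the top on the left.

Stack    Input     Action
-------------------------
T $      x id y $  output T → x T y
x T y $  x id y $  match 'x'
T y $    id y $    output T → id
id y $   id y $    match 'id'
y $      y $       match 'y'
$        $         accept

The string is accepted.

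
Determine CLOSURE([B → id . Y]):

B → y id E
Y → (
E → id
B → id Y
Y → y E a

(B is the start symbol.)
To compute CLOSURE, for each item [A → α.Bβ] where B is a non-terminal, add [B → .γ] for all productions B → γ; repeat for the newly added items until nothing changes.

Start with: [B → id . Y]
  [B → id . Y] has the dot before Y: add [Y → . (], [Y → . y E a]
No further items can be added.

CLOSURE = { [B → id . Y], [Y → . (], [Y → . y E a] }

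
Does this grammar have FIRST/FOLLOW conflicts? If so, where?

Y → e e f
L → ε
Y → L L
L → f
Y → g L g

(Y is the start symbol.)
Yes. L → f with FOLLOW(L) on { 'f' }

Nullable non-terminals: L, Y.
FIRST sets used below: FIRST(L) = { 'f', ε }

L: nullable alternative(s) L → ε; FOLLOW(L) = { $, 'f', 'g' }
  L → ε: FIRST \ {ε} = { } — this is the only nullable alternative, skip
  L → f: FIRST \ {ε} = { 'f' } — overlaps FOLLOW(L) on { 'f' }: CONFLICT

Y: nullable alternative(s) Y → L L; FOLLOW(Y) = { $ }
  Y → e e f: FIRST \ {ε} = { 'e' } — disjoint from FOLLOW(Y)
  Y → L L: FIRST \ {ε} = { 'f' } — this is the only nullable alternative, skip
  Y → g L g: FIRST \ {ε} = { 'g' } — disjoint from FOLLOW(Y)

So the grammar has 1 FIRST/FOLLOW conflict (marked CONFLICT above).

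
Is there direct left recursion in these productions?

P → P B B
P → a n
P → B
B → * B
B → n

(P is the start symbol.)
Direct left recursion occurs when N → N α for some non-terminal N (the right-hand side begins with the left-hand side itself).

P → P B B: LEFT RECURSIVE (starts with P)
P → a n: starts with a
P → B: starts with B
B → * B: starts with '*'
B → n: starts with n

The grammar has direct left recursion on: P.

Answer: Yes, P is left-recursive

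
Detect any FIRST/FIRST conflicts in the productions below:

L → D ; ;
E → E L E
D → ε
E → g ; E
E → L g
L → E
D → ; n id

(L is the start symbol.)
Yes. L → D ';' ';' / L → E on { ';' }; E → E L E / E → g ';' E on { 'g' }; E → E L E / E → L g on { ';', 'g' }; E → g ';' E / E → L g on { 'g' }

FIRST sets of the non-terminals at (or reachable through a nullable prefix from) the front of some alternative:
  FIRST(D) = { ';', ε }
  FIRST(E) = { ';', 'g' }
  FIRST(L) = { ';', 'g' }

Productions for L:
  L → D ; ;: FIRST = { ';' }
  L → E: FIRST = { ';', 'g' }
Productions for E:
  E → E L E: FIRST = { ';', 'g' }
  E → g ; E: FIRST = { 'g' }
  E → L g: FIRST = { ';', 'g' }
Productions for D:
  D → ε: FIRST = { ε }
  D → ; n id: FIRST = { ';' }

Conflict for L: L → D ; ; and L → E
  Overlap: { ';' }
Conflict for E: E → E L E and E → g ; E
  Overlap: { 'g' }
Conflict for E: E → E L E and E → L g
  Overlap: { ';', 'g' }
Conflict for E: E → g ; E and E → L g
  Overlap: { 'g' }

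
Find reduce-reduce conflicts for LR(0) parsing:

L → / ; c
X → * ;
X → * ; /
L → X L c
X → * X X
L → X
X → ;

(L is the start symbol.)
A reduce-reduce conflict occurs when an LR(0) state has two complete items [A → α .] and [B → β .] — both call for a reduction, and with no lookahead the parser cannot choose between them.

Augment with L' → L and build the canonical LR(0) collection (I0 = CLOSURE({[L' → . L]}), then GOTO on every symbol after a dot until no new states appear). It has 14 states:
  I0: { [L → . / ; c], [L → . X L c], [L → . X], [L' → . L], [X → . * ; /], [X → . * ;], [X → . * X X], [X → . ;] }  — shift
  I1: { [X → * . ; /], [X → * . ;], [X → * . X X], [X → . * ; /], [X → . * ;], [X → . * X X], [X → . ;] }  — shift
  I2: { [L → / . ; c] }  — shift
  I3: { [X → ; .] }  — reduce
  I4: { [L' → L .] }  — accept
  I5: { [L → . / ; c], [L → . X L c], [L → . X], [L → X . L c], [L → X .], [X → . * ; /], [X → . * ;], [X → . * X X], [X → . ;] }  — shift, reduce
  I6: { [L → X L . c] }  — shift
  I7: { [L → X L c .] }  — reduce
  I8: { [L → / ; . c] }  — shift
  I9: { [L → / ; c .] }  — reduce
  I10: { [X → * ; . /], [X → * ; .], [X → ; .] }  — shift, 2 reduces
  I11: { [X → * X . X], [X → . * ; /], [X → . * ;], [X → . * X X], [X → . ;] }  — shift
  I12: { [X → * X X .] }  — reduce
  I13: { [X → * ; / .] }  — reduce

I10 contains complete items [X → * ; .], [X → ; .] — reduce-reduce conflict.

Answer: Yes — I10: [X → * ; .] vs [X → ; .]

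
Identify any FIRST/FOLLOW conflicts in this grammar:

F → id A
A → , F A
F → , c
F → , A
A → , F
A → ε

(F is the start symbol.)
Nullable non-terminals: A.

A: nullable alternative(s) A → ε; FOLLOW(A) = { $, ',' }
  A → , F A: FIRST \ {ε} = { ',' } — overlaps FOLLOW(A) on { ',' }: CONFLICT
  A → , F: FIRST \ {ε} = { ',' } — overlaps FOLLOW(A) on { ',' }: CONFLICT
  A → ε: FIRST \ {ε} = { } — this is the only nullable alternative, skip

F has no nullable alternative, so no FIRST/FOLLOW check is needed there.

So the grammar has 2 FIRST/FOLLOW conflicts (marked CONFLICT above).

Answer: Yes. A → ',' F A with FOLLOW(A) on { ',' }; A → ',' F with FOLLOW(A) on { ',' }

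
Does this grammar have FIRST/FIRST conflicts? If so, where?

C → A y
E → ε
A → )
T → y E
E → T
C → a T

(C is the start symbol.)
No FIRST/FIRST conflicts.

FIRST sets of the non-terminals at (or reachable through a nullable prefix from) the front of some alternative:
  FIRST(A) = { ')' }
  FIRST(T) = { 'y' }

Productions for C:
  C → A y: FIRST = { ')' }
  C → a T: FIRST = { 'a' }
Productions for E:
  E → ε: FIRST = { ε }
  E → T: FIRST = { 'y' }
A, T have only one production, so no FIRST/FIRST conflict is possible there.

All alternatives of each non-terminal have pairwise disjoint FIRST sets.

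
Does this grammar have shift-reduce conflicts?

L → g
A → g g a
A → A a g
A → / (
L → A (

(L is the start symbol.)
Augment with L' → L and build the canonical LR(0) collection (I0 = CLOSURE({[L' → . L]}), then GOTO on every symbol after a dot until no new states appear). It has 11 states:
  I0: { [A → . / (], [A → . A a g], [A → . g g a], [L → . A (], [L → . g], [L' → . L] }  — shift
  I1: { [A → / . (] }  — shift
  I2: { [A → A . a g], [L → A . (] }  — shift
  I3: { [L' → L .] }  — accept
  I4: { [A → g . g a], [L → g .] }  — shift, reduce
  I5: { [A → g g . a] }  — shift
  I6: { [A → g g a .] }  — reduce
  I7: { [L → A ( .] }  — reduce
  I8: { [A → A a . g] }  — shift
  I9: { [A → A a g .] }  — reduce
  I10: { [A → / ( .] }  — reduce

I4 contains reduce item [L → g .] and shift item [A → g . g a] — shift-reduce conflict.

Answer: Yes — I4: [L → g .] vs [A → g . g a]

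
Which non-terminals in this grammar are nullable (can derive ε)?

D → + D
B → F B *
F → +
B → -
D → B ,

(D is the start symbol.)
A non-terminal is nullable if it can derive ε (the empty string): either it has an ε-production, or it has a production whose right-hand side consists entirely of nullable non-terminals.

There are no ε-productions, so no non-terminal can derive ε.
No non-terminals are nullable.

Answer: None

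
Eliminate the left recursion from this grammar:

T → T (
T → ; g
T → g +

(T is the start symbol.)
T is directly left-recursive. The standard transformation for
  A → A α₁ | ... | A α_m | β₁ | ... | β_n
is
  A  → β₁ A' | ... | β_n A'
  A' → α₁ A' | ... | α_m A' | ε

T → ; g becomes T → ; g T'
T → g + becomes T → g + T'
T → T ( becomes T' → ( T'
Add T' → ε

Resulting grammar:
T → ; g T'
T → g + T'
T' → ( T'
T' → ε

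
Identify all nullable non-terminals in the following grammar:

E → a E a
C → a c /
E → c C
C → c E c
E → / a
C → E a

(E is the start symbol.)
None

There are no ε-productions, so no non-terminal can derive ε.
No non-terminals are nullable.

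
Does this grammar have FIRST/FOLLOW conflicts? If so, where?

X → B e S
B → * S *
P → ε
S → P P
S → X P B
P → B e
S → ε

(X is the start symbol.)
A FIRST/FOLLOW conflict occurs when a non-terminal N has a nullable alternative N → β (β ⇒* ε) and another alternative N → α with FIRST(α) ∩ FOLLOW(N) ≠ ∅: on such a lookahead the parser cannot decide between expanding α and letting N vanish via β.

Nullable non-terminals: P, S.
FIRST sets used below: FIRST(B) = { '*' }, FIRST(P) = { '*', ε }, FIRST(X) = { '*' }

P: nullable alternative(s) P → ε; FOLLOW(P) = { $, '*' }
  P → ε: FIRST \ {ε} = { } — this is the only nullable alternative, skip
  P → B e: FIRST \ {ε} = { '*' } — overlaps FOLLOW(P) on { '*' }: CONFLICT

S: nullable alternative(s) S → P P, S → ε; FOLLOW(S) = { $, '*' }
  S → P P: FIRST \ {ε} = { '*' } — overlaps FOLLOW(S) on { '*' }: CONFLICT
  S → X P B: FIRST \ {ε} = { '*' } — overlaps FOLLOW(S) on { '*' }: CONFLICT
  S → ε: FIRST \ {ε} = { } — disjoint from FOLLOW(S)

B, X have no nullable alternative, so no FIRST/FOLLOW check is needed there.

So the grammar has 3 FIRST/FOLLOW conflicts (marked CONFLICT above).

Answer: Yes. P → B e with FOLLOW(P) on { '*' }; S → P P with FOLLOW(S) on { '*' }; S → X P B with FOLLOW(S) on { '*' }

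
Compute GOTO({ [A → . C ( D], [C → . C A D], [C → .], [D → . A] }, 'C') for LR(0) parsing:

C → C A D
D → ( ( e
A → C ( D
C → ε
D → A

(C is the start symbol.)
GOTO(I, 'C') = CLOSURE({ [A → αX.β] : [A → α.Xβ] ∈ I, X = 'C' })

Items with dot before 'C', with the dot advanced:
  [A → . C ( D] → [A → C . ( D]
  [C → . C A D] → [C → C . A D]
Closure of the advanced items:
  [C → C . A D] has the dot before A: add [A → . C ( D]
  [A → . C ( D] has the dot before C: add [C → . C A D], [C → .]

GOTO = { [A → . C ( D], [A → C . ( D], [C → . C A D], [C → .], [C → C . A D] }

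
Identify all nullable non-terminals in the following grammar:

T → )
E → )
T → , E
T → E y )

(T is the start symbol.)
There are no ε-productions, so no non-terminal can derive ε.
No non-terminals are nullable.

Answer: None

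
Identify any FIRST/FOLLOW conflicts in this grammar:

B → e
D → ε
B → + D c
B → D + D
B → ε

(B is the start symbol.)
No FIRST/FOLLOW conflicts.

Nullable non-terminals: B, D.
FIRST sets used below: FIRST(D) = { ε }

B: nullable alternative(s) B → ε; FOLLOW(B) = { $ }
  B → e: FIRST \ {ε} = { 'e' } — disjoint from FOLLOW(B)
  B → + D c: FIRST \ {ε} = { '+' } — disjoint from FOLLOW(B)
  B → D + D: FIRST \ {ε} = { '+' } — disjoint from FOLLOW(B)
  B → ε: FIRST \ {ε} = { } — this is the only nullable alternative, skip
D has a nullable alternative but only one production, so nothing to check.

No FIRST/FOLLOW conflicts found.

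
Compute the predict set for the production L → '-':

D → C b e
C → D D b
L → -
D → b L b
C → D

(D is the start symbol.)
{ '-' }

PREDICT(L → '-') = (FIRST(RHS) \ {ε}) ∪ (FOLLOW(L) if ε ∈ FIRST(RHS), i.e. RHS ⇒* ε)
FIRST('-') = { '-' }
ε ∉ FIRST('-'), so FOLLOW(L) is not added.
PREDICT(L → '-') = { '-' }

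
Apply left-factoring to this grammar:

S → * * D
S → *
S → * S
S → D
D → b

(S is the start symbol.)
S → * S'
S' → * D
S' → ε
S' → S
S → D
D → b

Left-factoring transforms A → αβ₁ | αβ₂ into A → αA' and A' → β₁ | β₂
(α is the longest common prefix among the alternatives). Repeat until
no nonterminal has two alternatives with a common prefix.

Round 1: S has alternatives sharing prefix '*'. Introduce S': S → * S'
  Add: S' → * D
  Add: S' → ε
  Add: S' → S

No remaining common prefixes — done.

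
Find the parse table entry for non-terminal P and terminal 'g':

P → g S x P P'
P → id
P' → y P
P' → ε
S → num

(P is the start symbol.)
P → g S x P P'

To find M[P, 'g'], we find productions for P where 'g' is in the predict set (PREDICT(N → α) = (FIRST(α) \ {ε}) ∪ (FOLLOW(N) if α ⇒* ε)).

P → g S x P P': PREDICT = { 'g' }
  'g' is in predict set, so this production goes in M[P, 'g']
P → id: PREDICT = { 'id' }

M[P, 'g'] = P → g S x P P'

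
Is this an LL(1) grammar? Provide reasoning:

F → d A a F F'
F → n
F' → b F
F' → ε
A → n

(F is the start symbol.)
Relevant sets:
  FOLLOW(F') = { $, 'b' }

For F:
  PREDICT(F → d A a F F') = { 'd' }
  PREDICT(F → n) = { 'n' }
For F':
  PREDICT(F' → b F) = { 'b' }
  PREDICT(F' → ε) = { $, 'b' }
A has a single production, so nothing to check there.

Conflict found: Predict set conflict for F': { 'b' }
The grammar is NOT LL(1).

Answer: No. Predict set conflict for F': { 'b' }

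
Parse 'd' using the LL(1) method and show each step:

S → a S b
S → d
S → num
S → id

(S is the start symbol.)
LL(1) parsing maintains a stack (initially the start symbol over $) and the input. At each step: if the stack top is a terminal, match it against the current input token; if it is a non-terminal N, replace it with the RHS of M[N, lookahead] (the unique production whose predict set contains the lookahead).

Stack is shown with the top on the left.

Stack  Input  Action
--------------------
S $    d $    output S → d
d $    d $    match 'd'
$      $      accept

The string is accepted.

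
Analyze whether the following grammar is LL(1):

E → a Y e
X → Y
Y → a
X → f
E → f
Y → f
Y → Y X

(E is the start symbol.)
No. Predict set conflict for X: { 'f' }

A grammar is LL(1) if for each non-terminal N with multiple productions, the predict sets of those productions are pairwise disjoint, where PREDICT(N → α) = (FIRST(α) \ {ε}) ∪ (FOLLOW(N) if α ⇒* ε).

Relevant sets:
  FIRST(Y) = { 'a', 'f' }

For E:
  PREDICT(E → a Y e) = { 'a' }
  PREDICT(E → f) = { 'f' }
For X:
  PREDICT(X → Y) = { 'a', 'f' }
  PREDICT(X → f) = { 'f' }
For Y:
  PREDICT(Y → a) = { 'a' }
  PREDICT(Y → f) = { 'f' }
  PREDICT(Y → Y X) = { 'a', 'f' }

Conflict found: Predict set conflict for X: { 'f' }
The grammar is NOT LL(1).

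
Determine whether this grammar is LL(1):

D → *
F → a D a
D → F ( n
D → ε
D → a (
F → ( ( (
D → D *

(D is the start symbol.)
A grammar is LL(1) if for each non-terminal N with multiple productions, the predict sets of those productions are pairwise disjoint, where PREDICT(N → α) = (FIRST(α) \ {ε}) ∪ (FOLLOW(N) if α ⇒* ε).

Relevant sets:
  FIRST(F) = { '(', 'a' }
  FIRST(D) = { '(', '*', 'a', ε }
  FOLLOW(D) = { $, '*', 'a' }

For D:
  PREDICT(D → '*') = { '*' }
  PREDICT(D → F '(' n) = { '(', 'a' }
  PREDICT(D → ε) = { $, '*', 'a' }
  PREDICT(D → a '(') = { 'a' }
  PREDICT(D → D '*') = { '(', '*', 'a' }
For F:
  PREDICT(F → a D a) = { 'a' }
  PREDICT(F → '(' '(' '(') = { '(' }

Conflict found: Predict set conflict for D: { '*' }
The grammar is NOT LL(1).

Answer: No. Predict set conflict for D: { '*' }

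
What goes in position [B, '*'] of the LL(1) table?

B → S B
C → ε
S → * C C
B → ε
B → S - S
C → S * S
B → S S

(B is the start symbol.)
B → S B, B → S - S, B → S S

To find M[B, '*'], we find productions for B where '*' is in the predict set (PREDICT(N → α) = (FIRST(α) \ {ε}) ∪ (FOLLOW(N) if α ⇒* ε)).

Relevant sets:
  FIRST(S) = { '*' }
  FOLLOW(B) = { $ }

B → S B: PREDICT = { '*' }
  '*' is in predict set, so this production goes in M[B, '*']
B → ε: PREDICT = { $ }
B → S - S: PREDICT = { '*' }
  '*' is in predict set, so this production goes in M[B, '*']
B → S S: PREDICT = { '*' }
  '*' is in predict set, so this production goes in M[B, '*']

M[B, '*'] = B → S B, B → S - S, B → S S  (a multiply-defined cell — the grammar is not LL(1))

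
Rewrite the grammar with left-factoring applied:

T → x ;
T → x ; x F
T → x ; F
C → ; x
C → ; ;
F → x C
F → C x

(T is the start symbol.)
Left-factoring transforms A → αβ₁ | αβ₂ into A → αA' and A' → β₁ | β₂
(α is the longest common prefix among the alternatives). Repeat until
no nonterminal has two alternatives with a common prefix.

Round 1: T has alternatives sharing prefix 'x ;'. Introduce T': T → x ; T'
  Add: T' → ε
  Add: T' → x F
  Add: T' → F

Round 2: C has alternatives sharing prefix ';'. Introduce C': C → ; C'
  Add: C' → x
  Add: C' → ;

No remaining common prefixes — done.

Resulting grammar:
T → x ; T'
T' → ε
T' → x F
T' → F
C → ; C'
C' → x
C' → ;
F → x C
F → C x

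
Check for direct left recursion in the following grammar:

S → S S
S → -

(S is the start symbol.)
S → S S: LEFT RECURSIVE (starts with S)
S → -: starts with '-'

The grammar has direct left recursion on: S.

Answer: Yes, S is left-recursive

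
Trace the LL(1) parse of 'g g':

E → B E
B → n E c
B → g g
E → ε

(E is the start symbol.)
LL(1) parsing maintains a stack (initially the start symbol over $) and the input. At each step: if the stack top is a terminal, match it against the current input token; if it is a non-terminal N, replace it with the RHS of M[N, lookahead] (the unique production whose predict set contains the lookahead).

Stack is shown with the top on the left.

Stack    Input  Action
----------------------
E $      g g $  output E → B E
B E $    g g $  output B → g g
g g E $  g g $  match 'g'
g E $    g $    match 'g'
E $      $      output E → ε
$        $      accept

The string is accepted.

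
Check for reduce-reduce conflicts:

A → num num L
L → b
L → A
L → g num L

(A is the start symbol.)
No reduce-reduce conflicts

Augment with A' → A and build the canonical LR(0) collection (I0 = CLOSURE({[A' → . A]}), then GOTO on every symbol after a dot until no new states appear). It has 10 states:
  I0: { [A → . num num L], [A' → . A] }  — shift
  I1: { [A' → A .] }  — accept
  I2: { [A → num . num L] }  — shift
  I3: { [A → . num num L], [A → num num . L], [L → . A], [L → . b], [L → . g num L] }  — shift
  I4: { [L → A .] }  — reduce
  I5: { [A → num num L .] }  — reduce
  I6: { [L → b .] }  — reduce
  I7: { [L → g . num L] }  — shift
  I8: { [A → . num num L], [L → . A], [L → . b], [L → . g num L], [L → g num . L] }  — shift
  I9: { [L → g num L .] }  — reduce

No state contains more than one complete item.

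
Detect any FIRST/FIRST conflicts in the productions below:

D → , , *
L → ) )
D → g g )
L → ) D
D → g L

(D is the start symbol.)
A FIRST/FIRST conflict occurs when two productions N → α and N → β for the same non-terminal have FIRST(α) ∩ FIRST(β) ≠ ∅ (with ε ∈ FIRST of a nullable right-hand side, so two nullable alternatives also conflict).

Productions for D:
  D → , , *: FIRST = { ',' }
  D → g g ): FIRST = { 'g' }
  D → g L: FIRST = { 'g' }
Productions for L:
  L → ) ): FIRST = { ')' }
  L → ) D: FIRST = { ')' }

Conflict for D: D → g g ) and D → g L
  Overlap: { 'g' }
Conflict for L: L → ) ) and L → ) D
  Overlap: { ')' }

Answer: Yes. D → g g ')' / D → g L on { 'g' }; L → ')' ')' / L → ')' D on { ')' }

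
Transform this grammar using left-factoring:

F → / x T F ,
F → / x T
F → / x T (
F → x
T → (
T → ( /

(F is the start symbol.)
Left-factoring transforms A → αβ₁ | αβ₂ into A → αA' and A' → β₁ | β₂
(α is the longest common prefix among the alternatives). Repeat until
no nonterminal has two alternatives with a common prefix.

Round 1: F has alternatives sharing prefix '/ x T'. Introduce F': F → / x T F'
  Add: F' → F ,
  Add: F' → ε
  Add: F' → (

Round 2: T has alternatives sharing prefix '('. Introduce T': T → ( T'
  Add: T' → ε
  Add: T' → /

No remaining common prefixes — done.

Resulting grammar:
F → / x T F'
F' → F ,
F' → ε
F' → (
F → x
T → ( T'
T' → ε
T' → /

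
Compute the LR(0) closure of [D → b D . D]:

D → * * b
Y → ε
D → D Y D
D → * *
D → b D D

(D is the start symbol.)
To compute CLOSURE, for each item [A → α.Bβ] where B is a non-terminal, add [B → .γ] for all productions B → γ; repeat for the newly added items until nothing changes.

Start with: [D → b D . D]
  [D → b D . D] has the dot before D: add [D → . * * b], [D → . D Y D], [D → . * *], [D → . b D D]
No further items can be added.

CLOSURE = { [D → . * * b], [D → . * *], [D → . D Y D], [D → . b D D], [D → b D . D] }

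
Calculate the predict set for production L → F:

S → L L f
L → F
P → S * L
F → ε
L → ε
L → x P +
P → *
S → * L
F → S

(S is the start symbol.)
PREDICT(L → F) = (FIRST(RHS) \ {ε}) ∪ (FOLLOW(L) if ε ∈ FIRST(RHS), i.e. RHS ⇒* ε)
FIRST(F) = { '*', 'f', 'x', ε }
FIRST(F) = { '*', 'f', 'x', ε }
ε ∈ FIRST(F) (the right-hand side is nullable), so add FOLLOW(L) = { $, '*', '+', 'f', 'x' }
PREDICT(L → F) = { $, '*', '+', 'f', 'x' }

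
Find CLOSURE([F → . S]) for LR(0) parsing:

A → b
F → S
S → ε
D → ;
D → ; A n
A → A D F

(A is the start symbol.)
Start with: [F → . S]
  [F → . S] has the dot before S: add [S → .]
No further items can be added.

CLOSURE = { [F → . S], [S → .] }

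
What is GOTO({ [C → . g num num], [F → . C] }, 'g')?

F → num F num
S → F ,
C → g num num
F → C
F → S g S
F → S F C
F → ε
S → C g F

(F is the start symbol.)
{ [C → g . num num] }

GOTO(I, 'g') = CLOSURE({ [A → αX.β] : [A → α.Xβ] ∈ I, X = 'g' })

Items with dot before 'g', with the dot advanced:
  [C → . g num num] → [C → g . num num]
Closure adds nothing (no advanced item has the dot before a non-terminal).

GOTO = { [C → g . num num] }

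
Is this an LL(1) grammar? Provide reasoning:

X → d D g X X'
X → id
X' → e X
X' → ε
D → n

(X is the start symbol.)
No. Predict set conflict for X': { 'e' }

Relevant sets:
  FOLLOW(X') = { $, 'e' }

For X:
  PREDICT(X → d D g X X') = { 'd' }
  PREDICT(X → id) = { 'id' }
For X':
  PREDICT(X' → e X) = { 'e' }
  PREDICT(X' → ε) = { $, 'e' }
D has a single production, so nothing to check there.

Conflict found: Predict set conflict for X': { 'e' }
The grammar is NOT LL(1).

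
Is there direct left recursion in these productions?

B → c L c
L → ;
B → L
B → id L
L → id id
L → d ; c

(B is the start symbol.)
Direct left recursion occurs when N → N α for some non-terminal N (the right-hand side begins with the left-hand side itself).

B → c L c: starts with c
L → ;: starts with ';'
B → L: starts with L
B → id L: starts with id
L → id id: starts with id
L → d ; c: starts with d

No direct left recursion found.

Answer: No direct left recursion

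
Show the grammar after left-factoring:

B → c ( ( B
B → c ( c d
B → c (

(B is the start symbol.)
B → c ( B'
B' → ( B
B' → c d
B' → ε

Left-factoring transforms A → αβ₁ | αβ₂ into A → αA' and A' → β₁ | β₂
(α is the longest common prefix among the alternatives). Repeat until
no nonterminal has two alternatives with a common prefix.

Round 1: B has alternatives sharing prefix 'c ('. Introduce B': B → c ( B'
  Add: B' → ( B
  Add: B' → c d
  Add: B' → ε

No remaining common prefixes — done.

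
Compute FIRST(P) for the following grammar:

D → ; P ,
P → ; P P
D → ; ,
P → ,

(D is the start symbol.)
From P → ; P P:
  - ';' is a terminal: add ';' and stop
From P → ,:
  - ',' is a terminal: add ',' and stop

Collecting: FIRST(P) = { ',', ';' }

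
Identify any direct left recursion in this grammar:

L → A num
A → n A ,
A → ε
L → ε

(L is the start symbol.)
Direct left recursion occurs when N → N α for some non-terminal N (the right-hand side begins with the left-hand side itself).

L → A num: starts with A
A → n A ,: starts with n
A → ε: starts with ε
L → ε: starts with ε

No direct left recursion found.

Answer: No direct left recursion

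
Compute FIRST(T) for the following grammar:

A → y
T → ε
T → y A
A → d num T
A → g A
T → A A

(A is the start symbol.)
{ 'd', 'g', 'y', ε }

To compute FIRST(T), examine every production with T on the left-hand side, reading each right-hand side left to right until a non-nullable symbol is reached.

FIRST sets of the other non-terminals involved (by the same procedure, iterated to a fixed point):
  FIRST(A) = { 'd', 'g', 'y' }

From T → ε:
  - ε-production, so ε ∈ FIRST(T)
From T → y A:
  - y is a terminal: add 'y' and stop
From T → A A:
  - A is a non-terminal: add FIRST(A) \ {ε} = { 'd', 'g', 'y' }
    A is not nullable, so stop

Collecting: FIRST(T) = { 'd', 'g', 'y', ε }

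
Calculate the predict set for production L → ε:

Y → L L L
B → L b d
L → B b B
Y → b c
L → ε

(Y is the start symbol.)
{ $, 'b' }

PREDICT(L → ε) = (FIRST(RHS) \ {ε}) ∪ (FOLLOW(L) if ε ∈ FIRST(RHS), i.e. RHS ⇒* ε)
The right-hand side is ε (FIRST(ε) = { ε }), so the predict set is FOLLOW(L) = { $, 'b' }
PREDICT(L → ε) = { $, 'b' }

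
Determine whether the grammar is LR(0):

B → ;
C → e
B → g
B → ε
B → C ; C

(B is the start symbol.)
No. Shift-reduce conflict between [B → .] and [B → . ;]

A grammar is LR(0) if no state in the canonical LR(0) collection has:
  - both a shift item (dot before a terminal) and a complete item (shift-reduce conflict), or
  - two or more complete items (reduce-reduce conflict; the accept item [B' → B .] counts as a complete item here).

Augment with B' → B and build the canonical LR(0) collection (I0 = CLOSURE({[B' → . B]}), then GOTO on every symbol after a dot until no new states appear). It has 8 states:
  I0: { [B → . ;], [B → . C ; C], [B → . g], [B → .], [B' → . B], [C → . e] }  — shift, reduce
  I1: { [B → ; .] }  — reduce
  I2: { [B' → B .] }  — accept
  I3: { [B → C . ; C] }  — shift
  I4: { [C → e .] }  — reduce
  I5: { [B → g .] }  — reduce
  I6: { [B → C ; . C], [C → . e] }  — shift
  I7: { [B → C ; C .] }  — reduce

Conflict in state I0:
  Shift-reduce conflict between [B → .] and [B → . ;]
So the grammar is NOT LR(0).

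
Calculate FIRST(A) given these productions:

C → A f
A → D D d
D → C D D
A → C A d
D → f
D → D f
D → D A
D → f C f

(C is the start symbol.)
To compute FIRST(A), examine every production with A on the left-hand side, reading each right-hand side left to right until a non-nullable symbol is reached.

FIRST sets of the other non-terminals involved (by the same procedure, iterated to a fixed point):
  FIRST(D) = { 'f' }
  FIRST(C) = { 'f' }

From A → D D d:
  - D is a non-terminal: add FIRST(D) \ {ε} = { 'f' }
    D is not nullable, so stop
From A → C A d:
  - C is a non-terminal: add FIRST(C) \ {ε} = { 'f' }
    C is not nullable, so stop

Collecting: FIRST(A) = { 'f' }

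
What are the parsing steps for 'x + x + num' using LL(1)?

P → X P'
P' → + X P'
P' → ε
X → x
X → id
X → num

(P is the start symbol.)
Stack is shown with the top on the left.

Stack     Input          Action
-------------------------------
P $       x + x + num $  output P → X P'
X P' $    x + x + num $  output X → x
x P' $    x + x + num $  match 'x'
P' $      + x + num $    output P' → + X P'
+ X P' $  + x + num $    match '+'
X P' $    x + num $      output X → x
x P' $    x + num $      match 'x'
P' $      + num $        output P' → + X P'
+ X P' $  + num $        match '+'
X P' $    num $          output X → num
num P' $  num $          match 'num'
P' $      $              output P' → ε
$         $              accept

The string is accepted.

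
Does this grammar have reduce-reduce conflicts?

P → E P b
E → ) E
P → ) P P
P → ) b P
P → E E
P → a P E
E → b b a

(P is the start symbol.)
A reduce-reduce conflict occurs when an LR(0) state has two complete items [A → α .] and [B → β .] — both call for a reduction, and with no lookahead the parser cannot choose between them.

Augment with P' → P and build the canonical LR(0) collection (I0 = CLOSURE({[P' → . P]}), then GOTO on every symbol after a dot until no new states appear). It has 21 states:
  I0: { [E → . ) E], [E → . b b a], [P → . ) P P], [P → . ) b P], [P → . E E], [P → . E P b], [P → . a P E], [P' → . P] }  — shift
  I1: { [E → ) . E], [E → . ) E], [E → . b b a], [P → ) . P P], [P → ) . b P], [P → . ) P P], [P → . ) b P], [P → . E E], [P → . E P b], [P → . a P E] }  — shift
  I2: { [E → . ) E], [E → . b b a], [P → . ) P P], [P → . ) b P], [P → . E E], [P → . E P b], [P → . a P E], [P → E . E], [P → E . P b] }  — shift
  I3: { [P' → P .] }  — accept
  I4: { [E → . ) E], [E → . b b a], [P → . ) P P], [P → . ) b P], [P → . E E], [P → . E P b], [P → . a P E], [P → a . P E] }  — shift
  I5: { [E → b . b a] }  — shift
  I6: { [E → b b . a] }  — shift
  I7: { [E → b b a .] }  — reduce
  I8: { [E → . ) E], [E → . b b a], [P → a P . E] }  — shift
  I9: { [E → ) . E], [E → . ) E], [E → . b b a] }  — shift
  I10: { [P → a P E .] }  — reduce
  I11: { [E → ) E .] }  — reduce
  I12: { [E → . ) E], [E → . b b a], [P → . ) P P], [P → . ) b P], [P → . E E], [P → . E P b], [P → . a P E], [P → E . E], [P → E . P b], [P → E E .] }  — shift, reduce
  I13: { [P → E P . b] }  — shift
  I14: { [P → E P b .] }  — reduce
  I15: { [E → ) E .], [E → . ) E], [E → . b b a], [P → . ) P P], [P → . ) b P], [P → . E E], [P → . E P b], [P → . a P E], [P → E . E], [P → E . P b] }  — shift, reduce
  I16: { [E → . ) E], [E → . b b a], [P → ) P . P], [P → . ) P P], [P → . ) b P], [P → . E E], [P → . E P b], [P → . a P E] }  — shift
  I17: { [E → . ) E], [E → . b b a], [E → b . b a], [P → ) b . P], [P → . ) P P], [P → . ) b P], [P → . E E], [P → . E P b], [P → . a P E] }  — shift
  I18: { [P → ) b P .] }  — reduce
  I19: { [E → b . b a], [E → b b . a] }  — shift
  I20: { [P → ) P P .] }  — reduce

No state contains more than one complete item.

Answer: No reduce-reduce conflicts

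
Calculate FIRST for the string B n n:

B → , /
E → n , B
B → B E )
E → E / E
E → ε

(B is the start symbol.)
{ ',' }

FIRST sets of the non-terminals involved (from the grammar, by fixed-point iteration):
  FIRST(B) = { ',' }

To compute FIRST(B n n), process the symbols left to right:
Symbol B is a non-terminal. Add FIRST(B) \ {ε} = { ',' }
B is not nullable (ε ∉ FIRST(B)), so stop here.
FIRST(B n n) = { ',' }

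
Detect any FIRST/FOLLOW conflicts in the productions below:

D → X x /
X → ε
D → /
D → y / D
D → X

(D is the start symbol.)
No FIRST/FOLLOW conflicts.

Nullable non-terminals: D, X.
FIRST sets used below: FIRST(X) = { ε }

D: nullable alternative(s) D → X; FOLLOW(D) = { $ }
  D → X x /: FIRST \ {ε} = { 'x' } — disjoint from FOLLOW(D)
  D → /: FIRST \ {ε} = { '/' } — disjoint from FOLLOW(D)
  D → y / D: FIRST \ {ε} = { 'y' } — disjoint from FOLLOW(D)
  D → X: FIRST \ {ε} = { } — this is the only nullable alternative, skip
X has a nullable alternative but only one production, so nothing to check.

No FIRST/FOLLOW conflicts found.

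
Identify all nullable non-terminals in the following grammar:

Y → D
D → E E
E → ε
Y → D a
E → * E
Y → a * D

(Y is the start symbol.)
{ 'D', 'E', 'Y' }

ε-productions: E → ε
So E is immediately nullable.
D → E E: every symbol on the right is nullable, so D is nullable too.
Y → D: every symbol on the right is nullable, so Y is nullable too.
Every non-terminal is now nullable.
Nullable = { 'D', 'E', 'Y' }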